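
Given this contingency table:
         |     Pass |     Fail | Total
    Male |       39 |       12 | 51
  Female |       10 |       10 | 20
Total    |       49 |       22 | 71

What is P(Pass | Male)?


P(Pass | Male) = 39/(39+12) = 39/51 = 13/17

P(Pass|Male) = 13/17 ≈ 76.47%


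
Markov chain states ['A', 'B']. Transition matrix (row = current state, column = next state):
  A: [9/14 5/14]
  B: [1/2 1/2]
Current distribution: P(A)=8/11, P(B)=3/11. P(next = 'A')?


P(next=A) = Σᵢ P(now=i)×P(i→A)
= 8/11×9/14 + 3/11×1/2
= 36/77 + 3/22 = 93/154

P = 93/154 ≈ 0.6039


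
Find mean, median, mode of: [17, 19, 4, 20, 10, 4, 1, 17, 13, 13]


Sorted: [1, 4, 4, 10, 13, 13, 17, 17, 19, 20]
Mean = 118/10 = 59/5
Median = 13
Freq: {17: 2, 19: 1, 4: 2, 20: 1, 10: 1, 1: 1, 13: 2}
Mode: [4, 13, 17]

Mean=59/5, Median=13, Mode=[4, 13, 17]


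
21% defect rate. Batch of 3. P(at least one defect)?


P(all good) = (79/100)^3 = 493039/1000000
P(≥1 defect) = 506961/1000000

P = 506961/1000000 ≈ 50.70%


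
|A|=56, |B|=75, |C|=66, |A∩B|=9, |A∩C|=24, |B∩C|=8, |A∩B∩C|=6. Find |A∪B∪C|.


|A∪B∪C| = 56+75+66-9-24-8+6 = 162

|A∪B∪C| = 162


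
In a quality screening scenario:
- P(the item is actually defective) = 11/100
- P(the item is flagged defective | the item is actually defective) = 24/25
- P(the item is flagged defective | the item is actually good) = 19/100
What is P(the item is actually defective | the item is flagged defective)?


Using Bayes' theorem:
P(A|B) = P(B|A)·P(A) / P(B)

P(the item is flagged defective) = 24/25 × 11/100 + 19/100 × 89/100
= 66/625 + 1691/10000 = 2747/10000

P(the item is actually defective|the item is flagged defective) = (66/625) / (2747/10000) = 1056/2747

P(the item is actually defective|the item is flagged defective) = 1056/2747 ≈ 38.44%


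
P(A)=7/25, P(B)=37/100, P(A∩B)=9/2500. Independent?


P(A)×P(B) = 259/2500
P(A∩B) = 9/2500
Not equal → NOT independent

No, not independent


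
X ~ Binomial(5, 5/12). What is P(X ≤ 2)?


P(X ≤ 2) = Σ P(X=i) for i=0..2
P(X=0) = 16807/248832
P(X=1) = 60025/248832
P(X=2) = 42875/124416
Sum = 27097/41472

P(X ≤ 2) = 27097/41472 ≈ 65.34%


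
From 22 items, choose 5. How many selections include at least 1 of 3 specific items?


Complement: C(22,5) - C(19,5) = 26334 - 11628 = 14706

14706


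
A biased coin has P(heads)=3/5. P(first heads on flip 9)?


Geometric: P(X=9) = (1-p)^(k-1)×p = (2/5)^8×3/5 = 768/1953125

P(X=9) = 768/1953125 ≈ 0.04%


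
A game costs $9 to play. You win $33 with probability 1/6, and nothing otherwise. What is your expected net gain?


E[gain] = (33-9)×1/6 + (-9)×5/6
= 4 - 15/2 = -7/2

Expected net gain = $-7/2 ≈ $-3.50


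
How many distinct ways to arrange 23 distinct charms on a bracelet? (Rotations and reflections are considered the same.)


Free circular arrangements: rotations and reflections both identified.
(n-1)!/2 = 22!/2 = 1124000727777607680000/2 = 562000363888803840000

562000363888803840000


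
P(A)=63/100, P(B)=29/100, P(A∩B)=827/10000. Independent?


P(A)×P(B) = 1827/10000
P(A∩B) = 827/10000
Not equal → NOT independent

No, not independent


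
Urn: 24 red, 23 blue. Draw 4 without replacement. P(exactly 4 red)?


Hypergeometric: C(24,4)×C(23,0)/C(47,4)
= 10626×1/178365 = 14/235

P(X=4) = 14/235 ≈ 5.96%


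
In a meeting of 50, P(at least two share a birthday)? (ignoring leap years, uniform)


P(all different) = Π(365-i)/365 for i=0..49
= 0.029626
P(match) = 1 - 0.029626 = 0.970374

P ≈ 0.9704 ≈ 97.04%


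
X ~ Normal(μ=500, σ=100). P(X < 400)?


z = (400-500)/100 = -1.0
P(Z < -1.0) = 0.1587

P(X < 400) ≈ 0.1587


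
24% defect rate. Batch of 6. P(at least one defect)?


P(all good) = (19/25)^6 = 47045881/244140625
P(≥1 defect) = 197094744/244140625

P = 197094744/244140625 ≈ 80.73%


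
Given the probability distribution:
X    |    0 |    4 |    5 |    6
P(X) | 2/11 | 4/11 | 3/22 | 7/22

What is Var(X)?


E[X] = 89/22
E[X²] = 455/22
Var(X) = E[X²] - (E[X])² = 455/22 - 7921/484 = 2089/484

Var(X) = 2089/484 ≈ 4.3161


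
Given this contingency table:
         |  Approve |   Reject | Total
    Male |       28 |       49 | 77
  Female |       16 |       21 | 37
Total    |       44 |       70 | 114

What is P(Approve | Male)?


P(Approve | Male) = 28/(28+49) = 28/77 = 4/11

P(Approve|Male) = 4/11 ≈ 36.36%


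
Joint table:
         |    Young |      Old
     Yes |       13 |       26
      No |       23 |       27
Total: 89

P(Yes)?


P(Yes) = (13+26)/89 = 39/89

P(Yes) = 39/89 ≈ 43.82%


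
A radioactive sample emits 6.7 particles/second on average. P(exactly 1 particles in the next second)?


Poisson(λ=6.7): P(X=1) = e^(-λ)×λ^k/k!
= e^(-6.7) × 6.7^1 / 1!
≈ 0.001230911903 × 6.7 / 1 ≈ 0.008247

P(X=1) ≈ 0.008247 ≈ 0.82%


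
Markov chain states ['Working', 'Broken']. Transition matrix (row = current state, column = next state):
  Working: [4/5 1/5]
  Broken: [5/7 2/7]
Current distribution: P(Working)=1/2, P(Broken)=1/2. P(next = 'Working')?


P(next=Working) = Σᵢ P(now=i)×P(i→Working)
= 1/2×4/5 + 1/2×5/7
= 2/5 + 5/14 = 53/70

P = 53/70 ≈ 0.7571


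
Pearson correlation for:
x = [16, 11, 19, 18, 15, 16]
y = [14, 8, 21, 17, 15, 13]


n=6, Σx=95, Σy=88, Σxy=1450, Σx²=1543, Σy²=1384
r = (6×1450 - 95×88)/√((6×1543 - 95²)(6×1384 - 88²))
= 340/√(233×560) = 340/√130480 ≈ 340/361.2202 ≈ 0.9413

r ≈ 0.9413


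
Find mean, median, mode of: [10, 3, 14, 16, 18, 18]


Sorted: [3, 10, 14, 16, 18, 18]
Mean = 79/6
Median = 15
Freq: {10: 1, 3: 1, 14: 1, 16: 1, 18: 2}
Mode: [18]

Mean=79/6, Median=15, Mode=18


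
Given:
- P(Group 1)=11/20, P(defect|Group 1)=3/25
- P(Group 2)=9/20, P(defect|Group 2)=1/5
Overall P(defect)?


P(B) = Σ P(B|Aᵢ)×P(Aᵢ)
  3/25×11/20 = 33/500
  1/5×9/20 = 9/100
Sum = 39/250

P(defect) = 39/250 ≈ 15.60%


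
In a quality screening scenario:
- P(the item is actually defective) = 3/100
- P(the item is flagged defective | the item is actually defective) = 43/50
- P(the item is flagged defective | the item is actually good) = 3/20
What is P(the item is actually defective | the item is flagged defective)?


Using Bayes' theorem:
P(A|B) = P(B|A)·P(A) / P(B)

P(the item is flagged defective) = 43/50 × 3/100 + 3/20 × 97/100
= 129/5000 + 291/2000 = 1713/10000

P(the item is actually defective|the item is flagged defective) = (129/5000) / (1713/10000) = 86/571

P(the item is actually defective|the item is flagged defective) = 86/571 ≈ 15.06%


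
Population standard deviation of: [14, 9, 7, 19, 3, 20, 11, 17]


Mean = 100/8 = 25/2
  (14-25/2)²=9/4
  (9-25/2)²=49/4
  (7-25/2)²=121/4
  (19-25/2)²=169/4
  (3-25/2)²=361/4
  (20-25/2)²=225/4
  (11-25/2)²=9/4
  (17-25/2)²=81/4
Σ(x-μ)² = 256
σ² = 256/8 = 32

σ = √(32) ≈ 5.6569


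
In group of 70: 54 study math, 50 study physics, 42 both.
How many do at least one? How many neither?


|A∪B| = 54+50-42 = 62
Neither = 70-62 = 8

At least one: 62; Neither: 8


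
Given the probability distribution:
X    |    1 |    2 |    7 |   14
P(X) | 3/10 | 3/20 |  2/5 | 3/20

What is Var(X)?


E[X] = 11/2
E[X²] = 499/10
Var(X) = E[X²] - (E[X])² = 499/10 - 121/4 = 393/20

Var(X) = 393/20 ≈ 19.6500


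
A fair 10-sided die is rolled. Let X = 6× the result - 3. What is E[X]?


E[die] = (1+10)/2 = 11/2
E[X] = 6×11/2 - 3 = 30

E[X] = 30


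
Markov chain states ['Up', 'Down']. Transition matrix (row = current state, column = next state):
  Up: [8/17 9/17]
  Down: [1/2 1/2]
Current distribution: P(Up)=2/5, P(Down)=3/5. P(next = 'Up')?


P(next=Up) = Σᵢ P(now=i)×P(i→Up)
= 2/5×8/17 + 3/5×1/2
= 16/85 + 3/10 = 83/170

P = 83/170 ≈ 0.4882


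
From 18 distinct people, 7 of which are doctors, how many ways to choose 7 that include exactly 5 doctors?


Choose 5 of the 7 doctors and 2 of the other 11 people:
C(7,5)×C(11,2) = 21×55 = 1155

1155


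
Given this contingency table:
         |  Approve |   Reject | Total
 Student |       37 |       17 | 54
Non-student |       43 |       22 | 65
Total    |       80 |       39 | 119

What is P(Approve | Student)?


P(Approve | Student) = 37/(37+17) = 37/54

P(Approve|Student) = 37/54 ≈ 68.52%


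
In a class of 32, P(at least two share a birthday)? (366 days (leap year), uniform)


P(all different) = Π(366-i)/366 for i=0..31
= 0.247626
P(match) = 1 - 0.247626 = 0.752374

P ≈ 0.7524 ≈ 75.24%


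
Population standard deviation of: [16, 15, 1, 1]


Mean = 33/4
  (16-33/4)²=961/16
  (15-33/4)²=729/16
  (1-33/4)²=841/16
  (1-33/4)²=841/16
Σ(x-μ)² = 843/4
σ² = (843/4)/4 = 843/16

σ = √(843/16) ≈ 7.2586


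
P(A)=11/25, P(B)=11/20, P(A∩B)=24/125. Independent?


P(A)×P(B) = 121/500
P(A∩B) = 24/125
Not equal → NOT independent

No, not independent


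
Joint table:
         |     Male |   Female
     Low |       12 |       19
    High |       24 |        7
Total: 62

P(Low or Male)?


P(Low∨Male) = P(Low) + P(Male) - P(Low∧Male)
= (31 + 36 - 12)/62 = 55/62

P = 55/62 ≈ 88.71%


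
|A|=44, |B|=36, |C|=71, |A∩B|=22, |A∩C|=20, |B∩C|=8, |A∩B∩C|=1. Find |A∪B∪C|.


|A∪B∪C| = 44+36+71-22-20-8+1 = 102

|A∪B∪C| = 102


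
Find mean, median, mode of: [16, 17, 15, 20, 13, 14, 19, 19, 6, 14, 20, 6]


Sorted: [6, 6, 13, 14, 14, 15, 16, 17, 19, 19, 20, 20]
Mean = 179/12
Median = 31/2
Freq: {16: 1, 17: 1, 15: 1, 20: 2, 13: 1, 14: 2, 19: 2, 6: 2}
Mode: [6, 14, 19, 20]

Mean=179/12, Median=31/2, Mode=[6, 14, 19, 20]


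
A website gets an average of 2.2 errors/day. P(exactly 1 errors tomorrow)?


Poisson(λ=2.2): P(X=1) = e^(-λ)×λ^k/k!
= e^(-2.2) × 2.2^1 / 1!
≈ 0.1108031584 × 2.2 / 1 ≈ 0.243767

P(X=1) ≈ 0.243767 ≈ 24.38%


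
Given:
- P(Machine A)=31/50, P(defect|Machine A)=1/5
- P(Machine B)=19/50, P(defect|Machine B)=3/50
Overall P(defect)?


P(B) = Σ P(B|Aᵢ)×P(Aᵢ)
  1/5×31/50 = 31/250
  3/50×19/50 = 57/2500
Sum = 367/2500

P(defect) = 367/2500 ≈ 14.68%


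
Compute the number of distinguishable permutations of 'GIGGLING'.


Letters: 8, freq: {'G': 4, 'I': 2, 'L': 1, 'N': 1}
8!/(4!×2!×1!×1!) = 40320/48 = 840

840


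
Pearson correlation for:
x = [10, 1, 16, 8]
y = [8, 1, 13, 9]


n=4, Σx=35, Σy=31, Σxy=361, Σx²=421, Σy²=315
r = (4×361 - 35×31)/√((4×421 - 35²)(4×315 - 31²))
= 359/√(459×299) = 359/√137241 ≈ 359/370.4605 ≈ 0.9691

r ≈ 0.9691


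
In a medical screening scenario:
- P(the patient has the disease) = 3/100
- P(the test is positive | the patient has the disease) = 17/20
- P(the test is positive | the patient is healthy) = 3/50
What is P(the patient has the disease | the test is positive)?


Using Bayes' theorem:
P(A|B) = P(B|A)·P(A) / P(B)

P(the test is positive) = 17/20 × 3/100 + 3/50 × 97/100
= 51/2000 + 291/5000 = 837/10000

P(the patient has the disease|the test is positive) = (51/2000) / (837/10000) = 85/279

P(the patient has the disease|the test is positive) = 85/279 ≈ 30.47%


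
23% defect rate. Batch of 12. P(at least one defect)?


P(all good) = (77/100)^12 = 43439888521963583647921/1000000000000000000000000
P(≥1 defect) = 956560111478036416352079/1000000000000000000000000

P = 956560111478036416352079/1000000000000000000000000 ≈ 95.66%


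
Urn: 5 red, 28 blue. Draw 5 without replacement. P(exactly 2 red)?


Hypergeometric: C(5,2)×C(28,3)/C(33,5)
= 10×3276/237336 = 1365/9889

P(X=2) = 1365/9889 ≈ 13.80%


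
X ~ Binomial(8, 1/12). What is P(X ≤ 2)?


P(X ≤ 2) = Σ P(X=i) for i=0..2
P(X=0) = 214358881/429981696
P(X=1) = 19487171/53747712
P(X=2) = 12400927/107495424
Sum = 139953319/143327232

P(X ≤ 2) = 139953319/143327232 ≈ 97.65%


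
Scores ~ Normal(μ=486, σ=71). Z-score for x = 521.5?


z = (x - μ)/σ = (521.5 - 486)/71 = 0.5

z = 0.5


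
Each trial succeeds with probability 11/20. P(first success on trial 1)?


Geometric: P(X=1) = (1-p)^(k-1)×p = (9/20)^0×11/20 = 11/20

P(X=1) = 11/20 ≈ 55.00%


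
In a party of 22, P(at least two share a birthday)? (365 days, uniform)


P(all different) = Π(365-i)/365 for i=0..21
= 0.524305
P(match) = 1 - 0.524305 = 0.475695

P ≈ 0.4757 ≈ 47.57%


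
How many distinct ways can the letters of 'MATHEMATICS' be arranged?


Letters: 11, freq: {'M': 2, 'A': 2, 'T': 2, 'H': 1, 'E': 1, 'I': 1, 'C': 1, 'S': 1}
11!/(2!×2!×2!×1!×1!×1!×1!×1!) = 39916800/8 = 4989600

4989600


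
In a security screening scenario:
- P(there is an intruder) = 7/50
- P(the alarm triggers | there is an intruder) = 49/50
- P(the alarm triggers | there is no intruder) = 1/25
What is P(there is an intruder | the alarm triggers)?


Using Bayes' theorem:
P(A|B) = P(B|A)·P(A) / P(B)

P(the alarm triggers) = 49/50 × 7/50 + 1/25 × 43/50
= 343/2500 + 43/1250 = 429/2500

P(there is an intruder|the alarm triggers) = (343/2500) / (429/2500) = 343/429

P(there is an intruder|the alarm triggers) = 343/429 ≈ 79.95%


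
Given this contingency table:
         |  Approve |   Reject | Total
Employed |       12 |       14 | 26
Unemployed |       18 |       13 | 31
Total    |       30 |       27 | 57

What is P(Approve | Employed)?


P(Approve | Employed) = 12/(12+14) = 12/26 = 6/13

P(Approve|Employed) = 6/13 ≈ 46.15%


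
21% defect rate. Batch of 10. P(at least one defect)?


P(all good) = (79/100)^10 = 9468276082626847201/100000000000000000000
P(≥1 defect) = 90531723917373152799/100000000000000000000

P = 90531723917373152799/100000000000000000000 ≈ 90.53%


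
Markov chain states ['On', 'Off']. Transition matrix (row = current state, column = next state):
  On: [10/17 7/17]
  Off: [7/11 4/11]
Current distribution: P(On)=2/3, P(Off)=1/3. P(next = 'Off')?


P(next=Off) = Σᵢ P(now=i)×P(i→Off)
= 2/3×7/17 + 1/3×4/11
= 14/51 + 4/33 = 74/187

P = 74/187 ≈ 0.3957


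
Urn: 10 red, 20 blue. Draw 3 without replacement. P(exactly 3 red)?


Hypergeometric: C(10,3)×C(20,0)/C(30,3)
= 120×1/4060 = 6/203

P(X=3) = 6/203 ≈ 2.96%


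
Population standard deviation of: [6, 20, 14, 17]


Mean = 57/4
  (6-57/4)²=1089/16
  (20-57/4)²=529/16
  (14-57/4)²=1/16
  (17-57/4)²=121/16
Σ(x-μ)² = 435/4
σ² = (435/4)/4 = 435/16

σ = √(435/16) ≈ 5.2142


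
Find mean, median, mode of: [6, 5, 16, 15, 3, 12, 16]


Sorted: [3, 5, 6, 12, 15, 16, 16]
Mean = 73/7
Median = 12
Freq: {6: 1, 5: 1, 16: 2, 15: 1, 3: 1, 12: 1}
Mode: [16]

Mean=73/7, Median=12, Mode=16


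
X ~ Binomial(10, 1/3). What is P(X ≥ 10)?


P(X ≥ 10) = Σ P(X=i) for i=10..10
P(X=10) = 1/59049
Sum = 1/59049

P(X ≥ 10) = 1/59049 ≈ 0.00%


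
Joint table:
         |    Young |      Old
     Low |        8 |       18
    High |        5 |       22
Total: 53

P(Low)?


P(Low) = (8+18)/53 = 26/53

P(Low) = 26/53 ≈ 49.06%


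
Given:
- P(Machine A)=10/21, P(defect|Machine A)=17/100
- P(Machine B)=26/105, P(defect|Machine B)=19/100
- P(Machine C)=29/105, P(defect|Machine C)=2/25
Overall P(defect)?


P(B) = Σ P(B|Aᵢ)×P(Aᵢ)
  17/100×10/21 = 17/210
  19/100×26/105 = 247/5250
  2/25×29/105 = 58/2625
Sum = 394/2625

P(defect) = 394/2625 ≈ 15.01%


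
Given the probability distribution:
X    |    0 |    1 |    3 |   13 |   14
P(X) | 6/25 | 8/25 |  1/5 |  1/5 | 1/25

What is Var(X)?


E[X] = 102/25
E[X²] = 1094/25
Var(X) = E[X²] - (E[X])² = 1094/25 - 10404/625 = 16946/625

Var(X) = 16946/625 ≈ 27.1136


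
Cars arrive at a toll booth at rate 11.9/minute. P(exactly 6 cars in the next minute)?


Poisson(λ=11.9): P(X=6) = e^(-λ)×λ^k/k!
= e^(-11.9) × 11.9^6 / 6!
≈ 6.790404807e-06 × 2839760.85528 / 720 ≈ 0.026782

P(X=6) ≈ 0.026782 ≈ 2.68%


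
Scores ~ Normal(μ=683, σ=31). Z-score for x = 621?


z = (x - μ)/σ = (621 - 683)/31 = -2.0

z = -2.0


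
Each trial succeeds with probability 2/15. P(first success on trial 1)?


Geometric: P(X=1) = (1-p)^(k-1)×p = (13/15)^0×2/15 = 2/15

P(X=1) = 2/15 ≈ 13.33%


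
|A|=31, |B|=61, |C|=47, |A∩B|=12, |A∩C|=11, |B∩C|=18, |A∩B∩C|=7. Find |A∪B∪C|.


|A∪B∪C| = 31+61+47-12-11-18+7 = 105

|A∪B∪C| = 105


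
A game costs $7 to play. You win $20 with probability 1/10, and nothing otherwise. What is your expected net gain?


E[gain] = (20-7)×1/10 + (-7)×9/10
= 13/10 - 63/10 = -5

Expected net gain = $-5 ≈ $-5.00


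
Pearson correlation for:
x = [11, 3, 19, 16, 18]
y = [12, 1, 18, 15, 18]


n=5, Σx=67, Σy=64, Σxy=1041, Σx²=1071, Σy²=1018
r = (5×1041 - 67×64)/√((5×1071 - 67²)(5×1018 - 64²))
= 917/√(866×994) = 917/√860804 ≈ 917/927.7952 ≈ 0.9884

r ≈ 0.9884


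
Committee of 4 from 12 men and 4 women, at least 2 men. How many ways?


Count by #men:
  2M,2W: C(12,2)×C(4,2)=396
  3M,1W: C(12,3)×C(4,1)=880
  4M,0W: C(12,4)×C(4,0)=495
Total = 1771

1771


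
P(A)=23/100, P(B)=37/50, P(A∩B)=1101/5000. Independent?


P(A)×P(B) = 851/5000
P(A∩B) = 1101/5000
Not equal → NOT independent

No, not independent


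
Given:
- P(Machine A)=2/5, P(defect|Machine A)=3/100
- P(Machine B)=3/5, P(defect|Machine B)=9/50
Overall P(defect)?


P(B) = Σ P(B|Aᵢ)×P(Aᵢ)
  3/100×2/5 = 3/250
  9/50×3/5 = 27/250
Sum = 3/25

P(defect) = 3/25 ≈ 12.00%


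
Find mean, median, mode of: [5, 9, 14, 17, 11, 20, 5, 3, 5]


Sorted: [3, 5, 5, 5, 9, 11, 14, 17, 20]
Mean = 89/9
Median = 9
Freq: {5: 3, 9: 1, 14: 1, 17: 1, 11: 1, 20: 1, 3: 1}
Mode: [5]

Mean=89/9, Median=9, Mode=5


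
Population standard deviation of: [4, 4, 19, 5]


Mean = 32/4 = 8
  (4-8)²=16
  (4-8)²=16
  (19-8)²=121
  (5-8)²=9
Σ(x-μ)² = 162
σ² = 162/4 = 81/2

σ = √(81/2) ≈ 6.3640


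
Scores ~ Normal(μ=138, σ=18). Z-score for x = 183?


z = (x - μ)/σ = (183 - 138)/18 = 2.5

z = 2.5


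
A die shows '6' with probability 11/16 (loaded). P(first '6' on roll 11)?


Geometric: P(X=11) = (1-p)^(k-1)×p = (5/16)^10×11/16 = 107421875/17592186044416

P(X=11) = 107421875/17592186044416 ≈ 0.00%


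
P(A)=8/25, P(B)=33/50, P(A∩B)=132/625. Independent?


P(A)×P(B) = 132/625
P(A∩B) = 132/625
Equal ✓ → Independent

Yes, independent


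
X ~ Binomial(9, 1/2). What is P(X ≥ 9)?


P(X ≥ 9) = Σ P(X=i) for i=9..9
P(X=9) = 1/512
Sum = 1/512

P(X ≥ 9) = 1/512 ≈ 0.20%


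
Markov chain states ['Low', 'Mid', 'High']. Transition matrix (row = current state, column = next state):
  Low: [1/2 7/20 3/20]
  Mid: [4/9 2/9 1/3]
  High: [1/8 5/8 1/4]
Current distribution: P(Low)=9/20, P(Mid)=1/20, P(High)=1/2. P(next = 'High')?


P(next=High) = Σᵢ P(now=i)×P(i→High)
= 9/20×3/20 + 1/20×1/3 + 1/2×1/4
= 27/400 + 1/60 + 1/8 = 251/1200

P = 251/1200 ≈ 0.2092


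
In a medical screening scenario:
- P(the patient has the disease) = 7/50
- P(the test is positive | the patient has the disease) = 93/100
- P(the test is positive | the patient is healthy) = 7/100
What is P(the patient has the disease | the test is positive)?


Using Bayes' theorem:
P(A|B) = P(B|A)·P(A) / P(B)

P(the test is positive) = 93/100 × 7/50 + 7/100 × 43/50
= 651/5000 + 301/5000 = 119/625

P(the patient has the disease|the test is positive) = (651/5000) / (119/625) = 93/136

P(the patient has the disease|the test is positive) = 93/136 ≈ 68.38%


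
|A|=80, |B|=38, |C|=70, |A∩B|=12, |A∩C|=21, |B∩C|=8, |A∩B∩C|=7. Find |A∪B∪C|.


|A∪B∪C| = 80+38+70-12-21-8+7 = 154

|A∪B∪C| = 154


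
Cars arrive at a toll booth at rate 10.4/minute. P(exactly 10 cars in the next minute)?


Poisson(λ=10.4): P(X=10) = e^(-λ)×λ^k/k!
= e^(-10.4) × 10.4^10 / 10!
≈ 3.043248301e-05 × 14802442849.2 / 3628800 ≈ 0.124139

P(X=10) ≈ 0.124139 ≈ 12.41%


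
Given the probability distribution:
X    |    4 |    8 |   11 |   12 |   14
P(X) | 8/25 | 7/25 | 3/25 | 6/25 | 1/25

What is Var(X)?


E[X] = 207/25
E[X²] = 1999/25
Var(X) = E[X²] - (E[X])² = 1999/25 - 42849/625 = 7126/625

Var(X) = 7126/625 ≈ 11.4016


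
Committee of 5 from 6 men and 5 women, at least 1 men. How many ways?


Count by #men:
  1M,4W: C(6,1)×C(5,4)=30
  2M,3W: C(6,2)×C(5,3)=150
  3M,2W: C(6,3)×C(5,2)=200
  4M,1W: C(6,4)×C(5,1)=75
  5M,0W: C(6,5)×C(5,0)=6
Total = 461

461


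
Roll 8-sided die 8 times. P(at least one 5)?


P(no 5)^8 = (7/8)^8 = 5764801/16777216
P(≥1) = 1 - 5764801/16777216 = 11012415/16777216

P = 11012415/16777216 ≈ 65.64%


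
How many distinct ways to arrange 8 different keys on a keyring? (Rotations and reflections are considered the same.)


Free circular arrangements: rotations and reflections both identified.
(n-1)!/2 = 7!/2 = 5040/2 = 2520

2520


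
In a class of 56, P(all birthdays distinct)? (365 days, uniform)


P(all different) = Π(365-i)/365 for i=0..55
= (365/365)×(364/365)×...×(310/365)
= 0.011668

P ≈ 0.0117 ≈ 1.17%


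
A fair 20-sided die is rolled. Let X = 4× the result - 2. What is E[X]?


E[die] = (1+20)/2 = 21/2
E[X] = 4×21/2 - 2 = 40

E[X] = 40


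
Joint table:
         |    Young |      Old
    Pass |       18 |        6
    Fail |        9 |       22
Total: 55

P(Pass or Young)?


P(Pass∨Young) = P(Pass) + P(Young) - P(Pass∧Young)
= (24 + 27 - 18)/55 = 33/55 = 3/5

P = 3/5 ≈ 60.00%


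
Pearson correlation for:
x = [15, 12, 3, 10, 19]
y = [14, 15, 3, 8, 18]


n=5, Σx=59, Σy=58, Σxy=821, Σx²=839, Σy²=818
r = (5×821 - 59×58)/√((5×839 - 59²)(5×818 - 58²))
= 683/√(714×726) = 683/√518364 ≈ 683/719.9750 ≈ 0.9486

r ≈ 0.9486


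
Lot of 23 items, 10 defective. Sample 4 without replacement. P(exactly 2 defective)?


Hypergeometric: C(10,2)×C(13,2)/C(23,4)
= 45×78/8855 = 702/1771

P(X=2) = 702/1771 ≈ 39.64%


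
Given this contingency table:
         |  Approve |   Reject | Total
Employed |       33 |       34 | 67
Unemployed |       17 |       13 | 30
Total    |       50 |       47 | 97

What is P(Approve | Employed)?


P(Approve | Employed) = 33/(33+34) = 33/67

P(Approve|Employed) = 33/67 ≈ 49.25%


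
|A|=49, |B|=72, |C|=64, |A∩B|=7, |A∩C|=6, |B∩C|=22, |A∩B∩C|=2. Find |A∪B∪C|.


|A∪B∪C| = 49+72+64-7-6-22+2 = 152

|A∪B∪C| = 152


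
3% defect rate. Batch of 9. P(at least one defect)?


P(all good) = (97/100)^9 = 760231058654565217/1000000000000000000
P(≥1 defect) = 239768941345434783/1000000000000000000

P = 239768941345434783/1000000000000000000 ≈ 23.98%


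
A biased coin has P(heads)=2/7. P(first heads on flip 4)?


Geometric: P(X=4) = (1-p)^(k-1)×p = (5/7)^3×2/7 = 250/2401

P(X=4) = 250/2401 ≈ 10.41%


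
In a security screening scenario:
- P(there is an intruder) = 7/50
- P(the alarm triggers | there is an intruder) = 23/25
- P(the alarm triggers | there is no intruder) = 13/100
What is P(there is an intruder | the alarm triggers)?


Using Bayes' theorem:
P(A|B) = P(B|A)·P(A) / P(B)

P(the alarm triggers) = 23/25 × 7/50 + 13/100 × 43/50
= 161/1250 + 559/5000 = 1203/5000

P(there is an intruder|the alarm triggers) = (161/1250) / (1203/5000) = 644/1203

P(there is an intruder|the alarm triggers) = 644/1203 ≈ 53.53%


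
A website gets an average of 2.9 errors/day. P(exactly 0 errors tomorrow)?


Poisson(λ=2.9): P(X=0) = e^(-λ)×λ^k/k!
= e^(-2.9) × 2.9^0 / 0!
≈ 0.05502322006 × 1 / 1 ≈ 0.055023

P(X=0) ≈ 0.055023 ≈ 5.50%


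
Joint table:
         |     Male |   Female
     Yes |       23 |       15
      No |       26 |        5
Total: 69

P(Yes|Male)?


P(Yes|Male) = 23/(23+26) = 23/49

P = 23/49 ≈ 46.94%


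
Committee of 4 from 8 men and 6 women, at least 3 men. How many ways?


Count by #men:
  3M,1W: C(8,3)×C(6,1)=336
  4M,0W: C(8,4)×C(6,0)=70
Total = 406

406


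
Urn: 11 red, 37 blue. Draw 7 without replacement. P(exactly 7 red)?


Hypergeometric: C(11,7)×C(37,0)/C(48,7)
= 330×1/73629072 = 5/1115592

P(X=7) = 5/1115592 ≈ 0.00%


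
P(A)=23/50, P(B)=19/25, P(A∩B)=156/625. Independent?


P(A)×P(B) = 437/1250
P(A∩B) = 156/625
Not equal → NOT independent

No, not independent


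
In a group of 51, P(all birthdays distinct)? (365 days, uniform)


P(all different) = Π(365-i)/365 for i=0..50
= (365/365)×(364/365)×...×(315/365)
= 0.025568

P ≈ 0.0256 ≈ 2.56%


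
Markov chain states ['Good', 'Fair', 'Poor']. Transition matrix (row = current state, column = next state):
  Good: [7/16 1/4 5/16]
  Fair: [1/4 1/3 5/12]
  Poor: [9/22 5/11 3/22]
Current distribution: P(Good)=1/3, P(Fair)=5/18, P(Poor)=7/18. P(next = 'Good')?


P(next=Good) = Σᵢ P(now=i)×P(i→Good)
= 1/3×7/16 + 5/18×1/4 + 7/18×9/22
= 7/48 + 5/72 + 7/44 = 593/1584

P = 593/1584 ≈ 0.3744


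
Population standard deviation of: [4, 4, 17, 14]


Mean = 39/4
  (4-39/4)²=529/16
  (4-39/4)²=529/16
  (17-39/4)²=841/16
  (14-39/4)²=289/16
Σ(x-μ)² = 547/4
σ² = (547/4)/4 = 547/16

σ = √(547/16) ≈ 5.8470


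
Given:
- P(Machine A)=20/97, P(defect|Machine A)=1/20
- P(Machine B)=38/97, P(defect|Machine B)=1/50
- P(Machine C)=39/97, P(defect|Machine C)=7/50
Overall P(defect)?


P(B) = Σ P(B|Aᵢ)×P(Aᵢ)
  1/20×20/97 = 1/97
  1/50×38/97 = 19/2425
  7/50×39/97 = 273/4850
Sum = 361/4850

P(defect) = 361/4850 ≈ 7.44%


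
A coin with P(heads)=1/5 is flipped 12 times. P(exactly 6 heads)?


Binomial: P(X=6) = C(12,6)×p^6×(1-p)^6
= 924 × 1/15625 × 4096/15625 = 3784704/244140625

P(X=6) = 3784704/244140625 ≈ 1.55%


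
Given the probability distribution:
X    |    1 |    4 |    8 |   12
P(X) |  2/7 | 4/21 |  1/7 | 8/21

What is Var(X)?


E[X] = 142/21
E[X²] = 202/3
Var(X) = E[X²] - (E[X])² = 202/3 - 20164/441 = 9530/441

Var(X) = 9530/441 ≈ 21.6100


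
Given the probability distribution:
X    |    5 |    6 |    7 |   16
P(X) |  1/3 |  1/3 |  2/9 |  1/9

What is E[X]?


E[X] = Σ x·P(X=x)
= (5)×(1/3) + (6)×(1/3) + (7)×(2/9) + (16)×(1/9)
= 7

E[X] = 7


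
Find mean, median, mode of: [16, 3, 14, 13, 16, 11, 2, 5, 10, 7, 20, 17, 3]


Sorted: [2, 3, 3, 5, 7, 10, 11, 13, 14, 16, 16, 17, 20]
Mean = 137/13
Median = 11
Freq: {16: 2, 3: 2, 14: 1, 13: 1, 11: 1, 2: 1, 5: 1, 10: 1, 7: 1, 20: 1, 17: 1}
Mode: [3, 16]

Mean=137/13, Median=11, Mode=[3, 16]


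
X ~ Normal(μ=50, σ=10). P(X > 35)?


z = (35-50)/10 = -1.5
P(X > 35) = 1 - P(Z ≤ -1.5) = 1 - 0.0668 = 0.9332

P(X > 35) ≈ 0.9332


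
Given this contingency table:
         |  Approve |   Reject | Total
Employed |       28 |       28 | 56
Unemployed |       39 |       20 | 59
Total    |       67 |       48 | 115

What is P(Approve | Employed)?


P(Approve | Employed) = 28/(28+28) = 28/56 = 1/2

P(Approve|Employed) = 1/2 ≈ 50.00%


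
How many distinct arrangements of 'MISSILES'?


Letters: 8, freq: {'M': 1, 'I': 2, 'S': 3, 'L': 1, 'E': 1}
8!/(1!×2!×3!×1!×1!) = 40320/12 = 3360

3360


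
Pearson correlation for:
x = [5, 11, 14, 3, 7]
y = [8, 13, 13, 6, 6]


n=5, Σx=40, Σy=46, Σxy=425, Σx²=400, Σy²=474
r = (5×425 - 40×46)/√((5×400 - 40²)(5×474 - 46²))
= 285/√(400×254) = 285/√101600 ≈ 285/318.7475 ≈ 0.8941

r ≈ 0.8941


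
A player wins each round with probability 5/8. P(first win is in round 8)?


Geometric: P(X=8) = (1-p)^(k-1)×p = (3/8)^7×5/8 = 10935/16777216

P(X=8) = 10935/16777216 ≈ 0.07%


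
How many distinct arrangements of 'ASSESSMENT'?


Letters: 10, freq: {'A': 1, 'S': 4, 'E': 2, 'M': 1, 'N': 1, 'T': 1}
10!/(1!×4!×2!×1!×1!×1!) = 3628800/48 = 75600

75600


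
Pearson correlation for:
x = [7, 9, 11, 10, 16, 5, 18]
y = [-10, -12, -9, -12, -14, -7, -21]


n=7, Σx=76, Σy=-85, Σxy=-1034, Σx²=956, Σy²=1155
r = (7×(-1034) - 76×(-85))/√((7×956 - 76²)(7×1155 - (-85)²))
= -778/√(916×860) = -778/√787760 ≈ -778/887.5584 ≈ -0.8766

r ≈ -0.8766


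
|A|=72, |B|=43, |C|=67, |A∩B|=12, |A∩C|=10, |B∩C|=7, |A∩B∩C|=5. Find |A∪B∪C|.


|A∪B∪C| = 72+43+67-12-10-7+5 = 158

|A∪B∪C| = 158


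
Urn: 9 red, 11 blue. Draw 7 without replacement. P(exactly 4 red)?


Hypergeometric: C(9,4)×C(11,3)/C(20,7)
= 126×165/77520 = 693/2584

P(X=4) = 693/2584 ≈ 26.82%


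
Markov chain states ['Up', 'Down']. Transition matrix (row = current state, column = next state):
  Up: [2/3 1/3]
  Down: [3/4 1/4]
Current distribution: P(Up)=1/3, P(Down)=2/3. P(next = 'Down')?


P(next=Down) = Σᵢ P(now=i)×P(i→Down)
= 1/3×1/3 + 2/3×1/4
= 1/9 + 1/6 = 5/18

P = 5/18 ≈ 0.2778


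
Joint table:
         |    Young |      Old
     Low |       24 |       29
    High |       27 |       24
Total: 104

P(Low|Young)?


P(Low|Young) = 24/(24+27) = 24/51 = 8/17

P = 8/17 ≈ 47.06%


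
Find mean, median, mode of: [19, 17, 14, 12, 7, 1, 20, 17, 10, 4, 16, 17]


Sorted: [1, 4, 7, 10, 12, 14, 16, 17, 17, 17, 19, 20]
Mean = 154/12 = 77/6
Median = 15
Freq: {19: 1, 17: 3, 14: 1, 12: 1, 7: 1, 1: 1, 20: 1, 10: 1, 4: 1, 16: 1}
Mode: [17]

Mean=77/6, Median=15, Mode=17


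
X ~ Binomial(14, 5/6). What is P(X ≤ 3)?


P(X ≤ 3) = Σ P(X=i) for i=0..3
P(X=0) = 1/78364164096
P(X=1) = 35/39182082048
P(X=2) = 2275/78364164096
P(X=3) = 11375/19591041024
Sum = 23923/39182082048

P(X ≤ 3) = 23923/39182082048 ≈ 0.00%


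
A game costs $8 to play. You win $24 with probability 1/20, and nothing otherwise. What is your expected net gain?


E[gain] = (24-8)×1/20 + (-8)×19/20
= 4/5 - 38/5 = -34/5

Expected net gain = $-34/5 ≈ $-6.80


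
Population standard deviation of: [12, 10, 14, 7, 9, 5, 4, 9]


Mean = 70/8 = 35/4
  (12-35/4)²=169/16
  (10-35/4)²=25/16
  (14-35/4)²=441/16
  (7-35/4)²=49/16
  (9-35/4)²=1/16
  (5-35/4)²=225/16
  (4-35/4)²=361/16
  (9-35/4)²=1/16
Σ(x-μ)² = 159/2
σ² = (159/2)/8 = 159/16

σ = √(159/16) ≈ 3.1524


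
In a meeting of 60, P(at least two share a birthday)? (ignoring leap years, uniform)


P(all different) = Π(365-i)/365 for i=0..59
= 0.005877
P(match) = 1 - 0.005877 = 0.994123

P ≈ 0.9941 ≈ 99.41%


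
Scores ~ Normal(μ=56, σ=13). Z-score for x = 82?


z = (x - μ)/σ = (82 - 56)/13 = 2.0

z = 2.0


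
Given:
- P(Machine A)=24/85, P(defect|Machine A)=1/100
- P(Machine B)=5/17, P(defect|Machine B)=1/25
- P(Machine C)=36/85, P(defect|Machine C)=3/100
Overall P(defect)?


P(B) = Σ P(B|Aᵢ)×P(Aᵢ)
  1/100×24/85 = 6/2125
  1/25×5/17 = 1/85
  3/100×36/85 = 27/2125
Sum = 58/2125

P(defect) = 58/2125 ≈ 2.73%


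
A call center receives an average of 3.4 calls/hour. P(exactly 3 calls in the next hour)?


Poisson(λ=3.4): P(X=3) = e^(-λ)×λ^k/k!
= e^(-3.4) × 3.4^3 / 3!
≈ 0.03337326996 × 39.304 / 6 ≈ 0.218617

P(X=3) ≈ 0.218617 ≈ 21.86%


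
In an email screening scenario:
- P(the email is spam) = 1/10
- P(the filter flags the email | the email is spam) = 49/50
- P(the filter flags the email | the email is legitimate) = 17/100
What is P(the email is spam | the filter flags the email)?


Using Bayes' theorem:
P(A|B) = P(B|A)·P(A) / P(B)

P(the filter flags the email) = 49/50 × 1/10 + 17/100 × 9/10
= 49/500 + 153/1000 = 251/1000

P(the email is spam|the filter flags the email) = (49/500) / (251/1000) = 98/251

P(the email is spam|the filter flags the email) = 98/251 ≈ 39.04%


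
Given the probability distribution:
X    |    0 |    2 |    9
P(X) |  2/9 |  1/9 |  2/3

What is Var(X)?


E[X] = 56/9
E[X²] = 490/9
Var(X) = E[X²] - (E[X])² = 490/9 - 3136/81 = 1274/81

Var(X) = 1274/81 ≈ 15.7284


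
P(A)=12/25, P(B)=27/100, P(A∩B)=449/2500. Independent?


P(A)×P(B) = 81/625
P(A∩B) = 449/2500
Not equal → NOT independent

No, not independent


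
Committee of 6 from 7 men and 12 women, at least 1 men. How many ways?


Count by #men:
  1M,5W: C(7,1)×C(12,5)=5544
  2M,4W: C(7,2)×C(12,4)=10395
  3M,3W: C(7,3)×C(12,3)=7700
  4M,2W: C(7,4)×C(12,2)=2310
  5M,1W: C(7,5)×C(12,1)=252
  6M,0W: C(7,6)×C(12,0)=7
Total = 26208

26208


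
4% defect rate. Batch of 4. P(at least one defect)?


P(all good) = (24/25)^4 = 331776/390625
P(≥1 defect) = 58849/390625

P = 58849/390625 ≈ 15.07%


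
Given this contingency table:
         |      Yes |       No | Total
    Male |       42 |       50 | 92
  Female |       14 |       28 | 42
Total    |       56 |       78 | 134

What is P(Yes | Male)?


P(Yes | Male) = 42/(42+50) = 42/92 = 21/46

P(Yes|Male) = 21/46 ≈ 45.65%


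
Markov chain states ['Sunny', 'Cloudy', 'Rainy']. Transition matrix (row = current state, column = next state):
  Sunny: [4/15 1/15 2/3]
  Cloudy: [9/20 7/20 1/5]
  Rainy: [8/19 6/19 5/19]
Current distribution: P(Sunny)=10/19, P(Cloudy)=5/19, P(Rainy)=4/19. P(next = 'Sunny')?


P(next=Sunny) = Σᵢ P(now=i)×P(i→Sunny)
= 10/19×4/15 + 5/19×9/20 + 4/19×8/19
= 8/57 + 9/76 + 32/361 = 1505/4332

P = 1505/4332 ≈ 0.3474


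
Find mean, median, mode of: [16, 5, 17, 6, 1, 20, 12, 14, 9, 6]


Sorted: [1, 5, 6, 6, 9, 12, 14, 16, 17, 20]
Mean = 106/10 = 53/5
Median = 21/2
Freq: {16: 1, 5: 1, 17: 1, 6: 2, 1: 1, 20: 1, 12: 1, 14: 1, 9: 1}
Mode: [6]

Mean=53/5, Median=21/2, Mode=6


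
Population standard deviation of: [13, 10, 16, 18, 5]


Mean = 62/5
  (13-62/5)²=9/25
  (10-62/5)²=144/25
  (16-62/5)²=324/25
  (18-62/5)²=784/25
  (5-62/5)²=1369/25
Σ(x-μ)² = 526/5
σ² = (526/5)/5 = 526/25

σ = √(526/25) ≈ 4.5869


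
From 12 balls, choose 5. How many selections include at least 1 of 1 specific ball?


Complement: C(12,5) - C(11,5) = 792 - 462 = 330

330


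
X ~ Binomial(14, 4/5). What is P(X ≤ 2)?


P(X ≤ 2) = Σ P(X=i) for i=0..2
P(X=0) = 1/6103515625
P(X=1) = 56/6103515625
P(X=2) = 1456/6103515625
Sum = 1513/6103515625

P(X ≤ 2) = 1513/6103515625 ≈ 0.00%


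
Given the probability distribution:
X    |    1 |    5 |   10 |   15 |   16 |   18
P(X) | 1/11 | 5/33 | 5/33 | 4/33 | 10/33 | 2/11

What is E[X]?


E[X] = Σ x·P(X=x)
= (1)×(1/11) + (5)×(5/33) + (10)×(5/33) + (15)×(4/33) + (16)×(10/33) + (18)×(2/11)
= 406/33

E[X] = 406/33


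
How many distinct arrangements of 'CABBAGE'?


Letters: 7, freq: {'C': 1, 'A': 2, 'B': 2, 'G': 1, 'E': 1}
7!/(1!×2!×2!×1!×1!) = 5040/4 = 1260

1260


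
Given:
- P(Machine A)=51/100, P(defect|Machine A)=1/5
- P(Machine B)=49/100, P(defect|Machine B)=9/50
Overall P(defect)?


P(B) = Σ P(B|Aᵢ)×P(Aᵢ)
  1/5×51/100 = 51/500
  9/50×49/100 = 441/5000
Sum = 951/5000

P(defect) = 951/5000 ≈ 19.02%


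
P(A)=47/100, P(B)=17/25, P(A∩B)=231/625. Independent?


P(A)×P(B) = 799/2500
P(A∩B) = 231/625
Not equal → NOT independent

No, not independent


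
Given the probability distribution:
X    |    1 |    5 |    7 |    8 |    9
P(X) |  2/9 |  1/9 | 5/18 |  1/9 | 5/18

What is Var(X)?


E[X] = 55/9
E[X²] = 416/9
Var(X) = E[X²] - (E[X])² = 416/9 - 3025/81 = 719/81

Var(X) = 719/81 ≈ 8.8765


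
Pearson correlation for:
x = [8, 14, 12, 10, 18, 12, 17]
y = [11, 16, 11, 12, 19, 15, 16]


n=7, Σx=91, Σy=100, Σxy=1358, Σx²=1261, Σy²=1484
r = (7×1358 - 91×100)/√((7×1261 - 91²)(7×1484 - 100²))
= 406/√(546×388) = 406/√211848 ≈ 406/460.2695 ≈ 0.8821

r ≈ 0.8821


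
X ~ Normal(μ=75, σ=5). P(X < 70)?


z = (70-75)/5 = -1.0
P(Z < -1.0) = 0.1587

P(X < 70) ≈ 0.1587


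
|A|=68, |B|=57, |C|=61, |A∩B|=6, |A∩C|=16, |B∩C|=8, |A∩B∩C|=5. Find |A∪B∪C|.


|A∪B∪C| = 68+57+61-6-16-8+5 = 161

|A∪B∪C| = 161


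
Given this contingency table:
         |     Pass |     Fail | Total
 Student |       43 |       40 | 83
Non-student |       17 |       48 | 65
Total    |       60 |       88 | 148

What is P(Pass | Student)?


P(Pass | Student) = 43/(43+40) = 43/83

P(Pass|Student) = 43/83 ≈ 51.81%


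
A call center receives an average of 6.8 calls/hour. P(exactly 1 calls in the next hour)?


Poisson(λ=6.8): P(X=1) = e^(-λ)×λ^k/k!
= e^(-6.8) × 6.8^1 / 1!
≈ 0.001113775148 × 6.8 / 1 ≈ 0.007574

P(X=1) ≈ 0.007574 ≈ 0.76%


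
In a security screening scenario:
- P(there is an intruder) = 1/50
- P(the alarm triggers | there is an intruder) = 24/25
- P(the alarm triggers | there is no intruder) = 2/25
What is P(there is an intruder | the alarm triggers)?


Using Bayes' theorem:
P(A|B) = P(B|A)·P(A) / P(B)

P(the alarm triggers) = 24/25 × 1/50 + 2/25 × 49/50
= 12/625 + 49/625 = 61/625

P(there is an intruder|the alarm triggers) = (12/625) / (61/625) = 12/61

P(there is an intruder|the alarm triggers) = 12/61 ≈ 19.67%


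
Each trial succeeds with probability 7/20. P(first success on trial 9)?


Geometric: P(X=9) = (1-p)^(k-1)×p = (13/20)^8×7/20 = 5710115047/512000000000

P(X=9) = 5710115047/512000000000 ≈ 1.12%


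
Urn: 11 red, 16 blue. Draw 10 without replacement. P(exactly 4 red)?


Hypergeometric: C(11,4)×C(16,6)/C(27,10)
= 330×8008/8436285 = 1232/3933

P(X=4) = 1232/3933 ≈ 31.32%


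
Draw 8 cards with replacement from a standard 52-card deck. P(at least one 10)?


P(not a 10) = 48/52 = 12/13
P(none in 8 draws) = (12/13)^8 = 429981696/815730721
P(≥1 10) = 1 - 429981696/815730721 = 385749025/815730721

P = 385749025/815730721 ≈ 47.29%


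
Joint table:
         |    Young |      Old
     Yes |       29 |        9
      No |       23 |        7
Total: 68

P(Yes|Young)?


P(Yes|Young) = 29/(29+23) = 29/52

P = 29/52 ≈ 55.77%


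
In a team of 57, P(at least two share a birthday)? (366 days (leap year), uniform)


P(all different) = Π(366-i)/366 for i=0..56
= 0.010010
P(match) = 1 - 0.010010 = 0.989990

P ≈ 0.9900 ≈ 99.00%


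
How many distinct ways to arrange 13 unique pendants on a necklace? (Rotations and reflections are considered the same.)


Free circular arrangements: rotations and reflections both identified.
(n-1)!/2 = 12!/2 = 479001600/2 = 239500800

239500800


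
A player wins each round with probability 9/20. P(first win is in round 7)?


Geometric: P(X=7) = (1-p)^(k-1)×p = (11/20)^6×9/20 = 15944049/1280000000

P(X=7) = 15944049/1280000000 ≈ 1.25%


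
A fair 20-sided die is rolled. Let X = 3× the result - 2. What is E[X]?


E[die] = (1+20)/2 = 21/2
E[X] = 3×21/2 - 2 = 59/2

E[X] = 59/2


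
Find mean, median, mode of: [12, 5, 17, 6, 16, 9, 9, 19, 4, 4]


Sorted: [4, 4, 5, 6, 9, 9, 12, 16, 17, 19]
Mean = 101/10
Median = 9
Freq: {12: 1, 5: 1, 17: 1, 6: 1, 16: 1, 9: 2, 19: 1, 4: 2}
Mode: [4, 9]

Mean=101/10, Median=9, Mode=[4, 9]


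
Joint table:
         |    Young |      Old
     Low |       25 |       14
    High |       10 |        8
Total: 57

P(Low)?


P(Low) = (25+14)/57 = 39/57 = 13/19

P(Low) = 13/19 ≈ 68.42%


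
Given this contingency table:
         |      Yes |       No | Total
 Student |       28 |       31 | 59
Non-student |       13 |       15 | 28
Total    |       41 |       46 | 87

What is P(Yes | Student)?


P(Yes | Student) = 28/(28+31) = 28/59

P(Yes|Student) = 28/59 ≈ 47.46%


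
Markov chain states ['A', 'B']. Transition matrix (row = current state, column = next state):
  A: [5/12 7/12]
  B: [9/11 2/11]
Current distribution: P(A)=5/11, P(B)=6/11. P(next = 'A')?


P(next=A) = Σᵢ P(now=i)×P(i→A)
= 5/11×5/12 + 6/11×9/11
= 25/132 + 54/121 = 923/1452

P = 923/1452 ≈ 0.6357


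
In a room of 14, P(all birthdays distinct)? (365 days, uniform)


P(all different) = Π(365-i)/365 for i=0..13
= (365/365)×(364/365)×...×(352/365)
= 0.776897

P ≈ 0.7769 ≈ 77.69%


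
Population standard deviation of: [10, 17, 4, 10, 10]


Mean = 51/5
  (10-51/5)²=1/25
  (17-51/5)²=1156/25
  (4-51/5)²=961/25
  (10-51/5)²=1/25
  (10-51/5)²=1/25
Σ(x-μ)² = 424/5
σ² = (424/5)/5 = 424/25

σ = √(424/25) ≈ 4.1183
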